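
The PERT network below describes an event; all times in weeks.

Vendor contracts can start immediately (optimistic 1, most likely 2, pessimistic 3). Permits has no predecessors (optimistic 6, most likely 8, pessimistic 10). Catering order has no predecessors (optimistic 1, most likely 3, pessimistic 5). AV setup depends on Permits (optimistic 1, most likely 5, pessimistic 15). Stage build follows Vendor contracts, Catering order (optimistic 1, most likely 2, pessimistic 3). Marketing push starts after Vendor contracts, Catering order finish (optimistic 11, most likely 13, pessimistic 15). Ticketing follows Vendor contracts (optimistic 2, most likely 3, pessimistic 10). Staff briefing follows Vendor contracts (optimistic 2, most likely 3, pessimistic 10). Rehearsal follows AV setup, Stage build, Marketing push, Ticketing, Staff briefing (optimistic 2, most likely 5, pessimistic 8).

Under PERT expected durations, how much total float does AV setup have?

te_Vendor contracts = (1 + 4·2 + 3)/6 = 12/6 = 2
te_Permits = (6 + 4·8 + 10)/6 = 48/6 = 8
te_Catering order = (1 + 4·3 + 5)/6 = 18/6 = 3
te_AV setup = (1 + 4·5 + 15)/6 = 36/6 = 6
te_Stage build = (1 + 4·2 + 3)/6 = 12/6 = 2
te_Marketing push = (11 + 4·13 + 15)/6 = 78/6 = 13
te_Ticketing = (2 + 4·3 + 10)/6 = 24/6 = 4
te_Staff briefing = (2 + 4·3 + 10)/6 = 24/6 = 4
te_Rehearsal = (2 + 4·5 + 8)/6 = 30/6 = 5

Forward pass:
ES_Vendor contracts = 0; EF_Vendor contracts = 2
ES_Permits = 0; EF_Permits = 8
ES_Catering order = 0; EF_Catering order = 3
ES_AV setup = 8; EF_AV setup = 8+6 = 14
ES_Stage build = max(EF_Vendor contracts=2, EF_Catering order=3) = 3; EF_Stage build = 3+2 = 5
ES_Marketing push = max(EF_Vendor contracts=2, EF_Catering order=3) = 3; EF_Marketing push = 3+13 = 16
ES_Ticketing = 2; EF_Ticketing = 2+4 = 6
ES_Staff briefing = 2; EF_Staff briefing = 2+4 = 6
ES_Rehearsal = max(EF_AV setup=14, EF_Stage build=5, EF_Marketing push=16, EF_Ticketing=6, EF_Staff briefing=6) = 16; EF_Rehearsal = 16+5 = 21
Expected project duration μ = 21 weeks. Critical path: Catering order → Marketing push → Rehearsal.

Backward pass:
LF_Rehearsal = 21; LS_Rehearsal = 21−5 = 16
LF_Staff briefing = LS_Rehearsal = 16; LS_Staff briefing = 16−4 = 12
LF_Ticketing = LS_Rehearsal = 16; LS_Ticketing = 16−4 = 12
LF_Marketing push = LS_Rehearsal = 16; LS_Marketing push = 16−13 = 3
LF_Stage build = LS_Rehearsal = 16; LS_Stage build = 16−2 = 14
LF_AV setup = LS_Rehearsal = 16; LS_AV setup = 16−6 = 10
LF_Catering order = min(LS_Stage build=14, LS_Marketing push=3) = 3; LS_Catering order = 3−3 = 0
LF_Permits = LS_AV setup = 10; LS_Permits = 10−8 = 2
LF_Vendor contracts = min(LS_Stage build=14, LS_Marketing push=3, LS_Ticketing=12, LS_Staff briefing=12) = 3; LS_Vendor contracts = 3−2 = 1
Slack_AV setup = LS_AV setup − ES_AV setup = 10 − 8 = 2

2 weeks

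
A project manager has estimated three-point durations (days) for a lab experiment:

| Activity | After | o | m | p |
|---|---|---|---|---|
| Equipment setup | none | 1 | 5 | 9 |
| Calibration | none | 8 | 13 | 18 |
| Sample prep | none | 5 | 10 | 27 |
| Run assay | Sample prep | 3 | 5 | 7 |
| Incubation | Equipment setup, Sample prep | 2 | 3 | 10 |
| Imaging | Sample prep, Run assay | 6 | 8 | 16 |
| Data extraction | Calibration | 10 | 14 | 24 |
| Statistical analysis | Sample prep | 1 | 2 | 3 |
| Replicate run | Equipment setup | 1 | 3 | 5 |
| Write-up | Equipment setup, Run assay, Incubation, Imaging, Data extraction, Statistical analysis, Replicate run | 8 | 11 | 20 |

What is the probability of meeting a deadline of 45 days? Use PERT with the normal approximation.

te_Equipment setup = (1 + 4·5 + 9)/6 = 30/6 = 5; σ²_Equipment setup = ((9−1)/6)² = 1.778
te_Calibration = (8 + 4·13 + 18)/6 = 78/6 = 13; σ²_Calibration = ((18−8)/6)² = 2.778
te_Sample prep = (5 + 4·10 + 27)/6 = 72/6 = 12; σ²_Sample prep = ((27−5)/6)² = 13.444
te_Run assay = (3 + 4·5 + 7)/6 = 30/6 = 5; σ²_Run assay = ((7−3)/6)² = 0.444
te_Incubation = (2 + 4·3 + 10)/6 = 24/6 = 4; σ²_Incubation = ((10−2)/6)² = 1.778
te_Imaging = (6 + 4·8 + 16)/6 = 54/6 = 9; σ²_Imaging = ((16−6)/6)² = 2.778
te_Data extraction = (10 + 4·14 + 24)/6 = 90/6 = 15; σ²_Data extraction = ((24−10)/6)² = 5.444
te_Statistical analysis = (1 + 4·2 + 3)/6 = 12/6 = 2; σ²_Statistical analysis = ((3−1)/6)² = 0.111
te_Replicate run = (1 + 4·3 + 5)/6 = 18/6 = 3; σ²_Replicate run = ((5−1)/6)² = 0.444
te_Write-up = (8 + 4·11 + 20)/6 = 72/6 = 12; σ²_Write-up = ((20−8)/6)² = 4.000

Forward pass:
ES_Equipment setup = 0; EF_Equipment setup = 5
ES_Calibration = 0; EF_Calibration = 13
ES_Sample prep = 0; EF_Sample prep = 12
ES_Run assay = 12; EF_Run assay = 12+5 = 17
ES_Incubation = max(EF_Equipment setup=5, EF_Sample prep=12) = 12; EF_Incubation = 12+4 = 16
ES_Imaging = max(EF_Sample prep=12, EF_Run assay=17) = 17; EF_Imaging = 17+9 = 26
ES_Data extraction = 13; EF_Data extraction = 13+15 = 28
ES_Statistical analysis = 12; EF_Statistical analysis = 12+2 = 14
ES_Replicate run = 5; EF_Replicate run = 5+3 = 8
ES_Write-up = max(EF_Equipment setup=5, EF_Run assay=17, EF_Incubation=16, EF_Imaging=26, EF_Data extraction=28, EF_Statistical analysis=14, EF_Replicate run=8) = 28; EF_Write-up = 28+12 = 40
Expected project duration μ = 40 days. Critical path: Calibration → Data extraction → Write-up.

Variance along critical path = 2.778 + 5.444 + 4.000 = 12.222; σ = √12.222 = 3.496 days.
Z = (45 − 40) / 3.496 = 1.430
P(T ≤ 45) = Φ(1.430) ≈ 0.924

0.924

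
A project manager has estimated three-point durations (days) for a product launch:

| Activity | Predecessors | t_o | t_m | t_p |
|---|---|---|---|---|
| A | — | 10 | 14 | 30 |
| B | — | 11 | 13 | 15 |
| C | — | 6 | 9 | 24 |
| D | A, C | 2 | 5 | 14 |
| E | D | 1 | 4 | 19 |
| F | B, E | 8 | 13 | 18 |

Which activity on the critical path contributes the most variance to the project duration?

A

te_A = (10 + 4·14 + 30)/6 = 96/6 = 16; σ²_A = ((30−10)/6)² = 11.111
te_B = (11 + 4·13 + 15)/6 = 78/6 = 13; σ²_B = ((15−11)/6)² = 0.444
te_C = (6 + 4·9 + 24)/6 = 66/6 = 11; σ²_C = ((24−6)/6)² = 9.000
te_D = (2 + 4·5 + 14)/6 = 36/6 = 6; σ²_D = ((14−2)/6)² = 4.000
te_E = (1 + 4·4 + 19)/6 = 36/6 = 6; σ²_E = ((19−1)/6)² = 9.000
te_F = (8 + 4·13 + 18)/6 = 78/6 = 13; σ²_F = ((18−8)/6)² = 2.778

Forward pass:
ES_A = 0; EF_A = 16
ES_B = 0; EF_B = 13
ES_C = 0; EF_C = 11
ES_D = max(EF_A=16, EF_C=11) = 16; EF_D = 16+6 = 22
ES_E = 22; EF_E = 22+6 = 28
ES_F = max(EF_B=13, EF_E=28) = 28; EF_F = 28+13 = 41
Expected project duration μ = 41 days. Critical path: A → D → E → F.

Variances on critical path: σ²_A=11.111, σ²_D=4.000, σ²_E=9.000, σ²_F=2.778.
Largest is σ²_A = 11.111.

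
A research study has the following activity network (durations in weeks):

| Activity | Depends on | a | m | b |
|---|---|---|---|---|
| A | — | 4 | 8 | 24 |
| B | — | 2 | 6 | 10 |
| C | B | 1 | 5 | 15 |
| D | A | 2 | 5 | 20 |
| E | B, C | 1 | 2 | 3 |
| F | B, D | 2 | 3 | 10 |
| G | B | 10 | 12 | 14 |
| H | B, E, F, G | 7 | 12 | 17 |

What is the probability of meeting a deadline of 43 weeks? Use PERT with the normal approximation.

0.978

te_A = (4 + 4·8 + 24)/6 = 60/6 = 10; σ²_A = ((24−4)/6)² = 11.111
te_B = (2 + 4·6 + 10)/6 = 36/6 = 6; σ²_B = ((10−2)/6)² = 1.778
te_C = (1 + 4·5 + 15)/6 = 36/6 = 6; σ²_C = ((15−1)/6)² = 5.444
te_D = (2 + 4·5 + 20)/6 = 42/6 = 7; σ²_D = ((20−2)/6)² = 9.000
te_E = (1 + 4·2 + 3)/6 = 12/6 = 2; σ²_E = ((3−1)/6)² = 0.111
te_F = (2 + 4·3 + 10)/6 = 24/6 = 4; σ²_F = ((10−2)/6)² = 1.778
te_G = (10 + 4·12 + 14)/6 = 72/6 = 12; σ²_G = ((14−10)/6)² = 0.444
te_H = (7 + 4·12 + 17)/6 = 72/6 = 12; σ²_H = ((17−7)/6)² = 2.778

Forward pass:
ES_A = 0; EF_A = 10
ES_B = 0; EF_B = 6
ES_C = 6; EF_C = 6+6 = 12
ES_D = 10; EF_D = 10+7 = 17
ES_E = max(EF_B=6, EF_C=12) = 12; EF_E = 12+2 = 14
ES_F = max(EF_B=6, EF_D=17) = 17; EF_F = 17+4 = 21
ES_G = 6; EF_G = 6+12 = 18
ES_H = max(EF_B=6, EF_E=14, EF_F=21, EF_G=18) = 21; EF_H = 21+12 = 33
Expected project duration μ = 33 weeks. Critical path: A → D → F → H.

Variance along critical path = 11.111 + 9.000 + 1.778 + 2.778 = 24.667; σ = √24.667 = 4.967 weeks.
Z = (43 − 33) / 4.967 = 2.013
P(T ≤ 43) = Φ(2.013) ≈ 0.978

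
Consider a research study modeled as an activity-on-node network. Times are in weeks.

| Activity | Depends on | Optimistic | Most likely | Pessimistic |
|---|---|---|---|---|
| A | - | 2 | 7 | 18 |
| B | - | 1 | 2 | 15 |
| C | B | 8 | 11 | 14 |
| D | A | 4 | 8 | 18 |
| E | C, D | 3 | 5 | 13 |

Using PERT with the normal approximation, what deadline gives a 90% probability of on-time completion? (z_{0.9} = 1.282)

28.0 weeks

te_A = (2 + 4·7 + 18)/6 = 48/6 = 8; σ²_A = ((18−2)/6)² = 7.111
te_B = (1 + 4·2 + 15)/6 = 24/6 = 4; σ²_B = ((15−1)/6)² = 5.444
te_C = (8 + 4·11 + 14)/6 = 66/6 = 11; σ²_C = ((14−8)/6)² = 1.000
te_D = (4 + 4·8 + 18)/6 = 54/6 = 9; σ²_D = ((18−4)/6)² = 5.444
te_E = (3 + 4·5 + 13)/6 = 36/6 = 6; σ²_E = ((13−3)/6)² = 2.778

Forward pass:
ES_A = 0; EF_A = 8
ES_B = 0; EF_B = 4
ES_C = 4; EF_C = 4+11 = 15
ES_D = 8; EF_D = 8+9 = 17
ES_E = max(EF_C=15, EF_D=17) = 17; EF_E = 17+6 = 23
Expected project duration μ = 23 weeks. Critical path: A → D → E.

Variance along critical path = 7.111 + 5.444 + 2.778 = 15.333; σ = 3.916 weeks.
D = μ + z·σ = 23 + 1.282·3.916 = 28.0 weeks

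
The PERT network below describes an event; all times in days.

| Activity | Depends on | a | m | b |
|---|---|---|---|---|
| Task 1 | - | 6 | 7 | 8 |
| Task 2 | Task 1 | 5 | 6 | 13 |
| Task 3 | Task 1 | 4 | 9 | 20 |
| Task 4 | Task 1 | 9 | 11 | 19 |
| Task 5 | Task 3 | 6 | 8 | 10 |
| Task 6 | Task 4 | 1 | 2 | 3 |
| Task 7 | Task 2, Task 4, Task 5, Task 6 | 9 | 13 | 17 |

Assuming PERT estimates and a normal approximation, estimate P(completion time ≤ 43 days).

te_Task 1 = (6 + 4·7 + 8)/6 = 42/6 = 7; σ²_Task 1 = ((8−6)/6)² = 0.111
te_Task 2 = (5 + 4·6 + 13)/6 = 42/6 = 7; σ²_Task 2 = ((13−5)/6)² = 1.778
te_Task 3 = (4 + 4·9 + 20)/6 = 60/6 = 10; σ²_Task 3 = ((20−4)/6)² = 7.111
te_Task 4 = (9 + 4·11 + 19)/6 = 72/6 = 12; σ²_Task 4 = ((19−9)/6)² = 2.778
te_Task 5 = (6 + 4·8 + 10)/6 = 48/6 = 8; σ²_Task 5 = ((10−6)/6)² = 0.444
te_Task 6 = (1 + 4·2 + 3)/6 = 12/6 = 2; σ²_Task 6 = ((3−1)/6)² = 0.111
te_Task 7 = (9 + 4·13 + 17)/6 = 78/6 = 13; σ²_Task 7 = ((17−9)/6)² = 1.778

Forward pass:
ES_Task 1 = 0; EF_Task 1 = 7
ES_Task 2 = 7; EF_Task 2 = 7+7 = 14
ES_Task 3 = 7; EF_Task 3 = 7+10 = 17
ES_Task 4 = 7; EF_Task 4 = 7+12 = 19
ES_Task 5 = 17; EF_Task 5 = 17+8 = 25
ES_Task 6 = 19; EF_Task 6 = 19+2 = 21
ES_Task 7 = max(EF_Task 2=14, EF_Task 4=19, EF_Task 5=25, EF_Task 6=21) = 25; EF_Task 7 = 25+13 = 38
Expected project duration μ = 38 days. Critical path: Task 1 → Task 3 → Task 5 → Task 7.

Variance along critical path = 0.111 + 7.111 + 0.444 + 1.778 = 9.444; σ = √9.444 = 3.073 days.
Z = (43 − 38) / 3.073 = 1.627
P(T ≤ 43) = Φ(1.627) ≈ 0.948

0.948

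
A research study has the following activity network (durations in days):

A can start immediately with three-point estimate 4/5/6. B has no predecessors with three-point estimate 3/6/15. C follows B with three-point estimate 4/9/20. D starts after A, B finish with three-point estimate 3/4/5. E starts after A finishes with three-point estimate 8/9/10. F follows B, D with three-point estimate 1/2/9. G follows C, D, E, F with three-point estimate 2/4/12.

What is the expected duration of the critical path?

te_A = (4 + 4·5 + 6)/6 = 30/6 = 5
te_B = (3 + 4·6 + 15)/6 = 42/6 = 7
te_C = (4 + 4·9 + 20)/6 = 60/6 = 10
te_D = (3 + 4·4 + 5)/6 = 24/6 = 4
te_E = (8 + 4·9 + 10)/6 = 54/6 = 9
te_F = (1 + 4·2 + 9)/6 = 18/6 = 3
te_G = (2 + 4·4 + 12)/6 = 30/6 = 5

Forward pass:
ES_A = 0; EF_A = 5
ES_B = 0; EF_B = 7
ES_C = 7; EF_C = 7+10 = 17
ES_D = max(EF_A=5, EF_B=7) = 7; EF_D = 7+4 = 11
ES_E = 5; EF_E = 5+9 = 14
ES_F = max(EF_B=7, EF_D=11) = 11; EF_F = 11+3 = 14
ES_G = max(EF_C=17, EF_D=11, EF_E=14, EF_F=14) = 17; EF_G = 17+5 = 22
Expected project duration μ = 22 days. Critical path: B → C → G.

22 days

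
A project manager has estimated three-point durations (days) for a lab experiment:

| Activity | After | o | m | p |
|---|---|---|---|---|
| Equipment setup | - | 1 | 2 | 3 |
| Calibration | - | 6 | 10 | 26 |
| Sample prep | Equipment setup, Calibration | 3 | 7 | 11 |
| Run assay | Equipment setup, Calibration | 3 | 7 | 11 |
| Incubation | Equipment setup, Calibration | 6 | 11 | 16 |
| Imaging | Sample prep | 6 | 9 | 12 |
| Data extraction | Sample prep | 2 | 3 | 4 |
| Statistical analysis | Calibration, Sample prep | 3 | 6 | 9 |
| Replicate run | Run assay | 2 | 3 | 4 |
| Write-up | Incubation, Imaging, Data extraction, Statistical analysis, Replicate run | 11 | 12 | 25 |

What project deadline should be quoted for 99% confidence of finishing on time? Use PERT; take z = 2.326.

52.2 days

te_Equipment setup = (1 + 4·2 + 3)/6 = 12/6 = 2; σ²_Equipment setup = ((3−1)/6)² = 0.111
te_Calibration = (6 + 4·10 + 26)/6 = 72/6 = 12; σ²_Calibration = ((26−6)/6)² = 11.111
te_Sample prep = (3 + 4·7 + 11)/6 = 42/6 = 7; σ²_Sample prep = ((11−3)/6)² = 1.778
te_Run assay = (3 + 4·7 + 11)/6 = 42/6 = 7; σ²_Run assay = ((11−3)/6)² = 1.778
te_Incubation = (6 + 4·11 + 16)/6 = 66/6 = 11; σ²_Incubation = ((16−6)/6)² = 2.778
te_Imaging = (6 + 4·9 + 12)/6 = 54/6 = 9; σ²_Imaging = ((12−6)/6)² = 1.000
te_Data extraction = (2 + 4·3 + 4)/6 = 18/6 = 3; σ²_Data extraction = ((4−2)/6)² = 0.111
te_Statistical analysis = (3 + 4·6 + 9)/6 = 36/6 = 6; σ²_Statistical analysis = ((9−3)/6)² = 1.000
te_Replicate run = (2 + 4·3 + 4)/6 = 18/6 = 3; σ²_Replicate run = ((4−2)/6)² = 0.111
te_Write-up = (11 + 4·12 + 25)/6 = 84/6 = 14; σ²_Write-up = ((25−11)/6)² = 5.444

Forward pass:
ES_Equipment setup = 0; EF_Equipment setup = 2
ES_Calibration = 0; EF_Calibration = 12
ES_Sample prep = max(EF_Equipment setup=2, EF_Calibration=12) = 12; EF_Sample prep = 12+7 = 19
ES_Run assay = max(EF_Equipment setup=2, EF_Calibration=12) = 12; EF_Run assay = 12+7 = 19
ES_Incubation = max(EF_Equipment setup=2, EF_Calibration=12) = 12; EF_Incubation = 12+11 = 23
ES_Imaging = 19; EF_Imaging = 19+9 = 28
ES_Data extraction = 19; EF_Data extraction = 19+3 = 22
ES_Statistical analysis = max(EF_Calibration=12, EF_Sample prep=19) = 19; EF_Statistical analysis = 19+6 = 25
ES_Replicate run = 19; EF_Replicate run = 19+3 = 22
ES_Write-up = max(EF_Incubation=23, EF_Imaging=28, EF_Data extraction=22, EF_Statistical analysis=25, EF_Replicate run=22) = 28; EF_Write-up = 28+14 = 42
Expected project duration μ = 42 days. Critical path: Calibration → Sample prep → Imaging → Write-up.

Variance along critical path = 11.111 + 1.778 + 1.000 + 5.444 = 19.333; σ = 4.397 days.
D = μ + z·σ = 42 + 2.326·4.397 = 52.2 days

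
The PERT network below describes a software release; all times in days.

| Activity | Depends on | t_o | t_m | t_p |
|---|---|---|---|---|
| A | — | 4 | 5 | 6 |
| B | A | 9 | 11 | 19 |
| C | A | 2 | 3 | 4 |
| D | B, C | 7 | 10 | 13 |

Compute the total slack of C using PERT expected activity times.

te_A = (4 + 4·5 + 6)/6 = 30/6 = 5
te_B = (9 + 4·11 + 19)/6 = 72/6 = 12
te_C = (2 + 4·3 + 4)/6 = 18/6 = 3
te_D = (7 + 4·10 + 13)/6 = 60/6 = 10

Forward pass:
ES_A = 0; EF_A = 5
ES_B = 5; EF_B = 5+12 = 17
ES_C = 5; EF_C = 5+3 = 8
ES_D = max(EF_B=17, EF_C=8) = 17; EF_D = 17+10 = 27
Expected project duration μ = 27 days. Critical path: A → B → D.

Backward pass:
LF_D = 27; LS_D = 27−10 = 17
LF_C = LS_D = 17; LS_C = 17−3 = 14
LF_B = LS_D = 17; LS_B = 17−12 = 5
LF_A = min(LS_B=5, LS_C=14) = 5; LS_A = 5−5 = 0
Slack_C = LS_C − ES_C = 14 − 5 = 9

9 days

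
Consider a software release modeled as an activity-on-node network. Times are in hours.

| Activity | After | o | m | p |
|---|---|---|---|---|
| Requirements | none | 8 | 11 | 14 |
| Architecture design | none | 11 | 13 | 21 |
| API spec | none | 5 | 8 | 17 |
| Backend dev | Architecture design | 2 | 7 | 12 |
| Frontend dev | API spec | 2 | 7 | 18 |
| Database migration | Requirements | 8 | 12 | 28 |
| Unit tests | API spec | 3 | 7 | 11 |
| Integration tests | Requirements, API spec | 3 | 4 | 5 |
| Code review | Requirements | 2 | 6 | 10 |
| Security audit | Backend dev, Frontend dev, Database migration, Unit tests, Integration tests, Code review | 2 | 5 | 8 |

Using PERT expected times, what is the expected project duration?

30 hours

te_Requirements = (8 + 4·11 + 14)/6 = 66/6 = 11
te_Architecture design = (11 + 4·13 + 21)/6 = 84/6 = 14
te_API spec = (5 + 4·8 + 17)/6 = 54/6 = 9
te_Backend dev = (2 + 4·7 + 12)/6 = 42/6 = 7
te_Frontend dev = (2 + 4·7 + 18)/6 = 48/6 = 8
te_Database migration = (8 + 4·12 + 28)/6 = 84/6 = 14
te_Unit tests = (3 + 4·7 + 11)/6 = 42/6 = 7
te_Integration tests = (3 + 4·4 + 5)/6 = 24/6 = 4
te_Code review = (2 + 4·6 + 10)/6 = 36/6 = 6
te_Security audit = (2 + 4·5 + 8)/6 = 30/6 = 5

Forward pass:
ES_Requirements = 0; EF_Requirements = 11
ES_Architecture design = 0; EF_Architecture design = 14
ES_API spec = 0; EF_API spec = 9
ES_Backend dev = 14; EF_Backend dev = 14+7 = 21
ES_Frontend dev = 9; EF_Frontend dev = 9+8 = 17
ES_Database migration = 11; EF_Database migration = 11+14 = 25
ES_Unit tests = 9; EF_Unit tests = 9+7 = 16
ES_Integration tests = max(EF_Requirements=11, EF_API spec=9) = 11; EF_Integration tests = 11+4 = 15
ES_Code review = 11; EF_Code review = 11+6 = 17
ES_Security audit = max(EF_Backend dev=21, EF_Frontend dev=17, EF_Database migration=25, EF_Unit tests=16, EF_Integration tests=15, EF_Code review=17) = 25; EF_Security audit = 25+5 = 30
Expected project duration μ = 30 hours. Critical path: Requirements → Database migration → Security audit.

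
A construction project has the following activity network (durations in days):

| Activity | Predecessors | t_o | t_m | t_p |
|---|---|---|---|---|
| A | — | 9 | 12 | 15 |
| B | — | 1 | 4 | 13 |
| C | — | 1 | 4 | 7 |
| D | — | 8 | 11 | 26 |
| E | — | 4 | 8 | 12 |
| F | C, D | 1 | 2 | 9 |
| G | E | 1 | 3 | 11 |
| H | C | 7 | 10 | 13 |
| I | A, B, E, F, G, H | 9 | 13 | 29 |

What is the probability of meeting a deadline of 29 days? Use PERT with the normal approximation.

te_A = (9 + 4·12 + 15)/6 = 72/6 = 12; σ²_A = ((15−9)/6)² = 1.000
te_B = (1 + 4·4 + 13)/6 = 30/6 = 5; σ²_B = ((13−1)/6)² = 4.000
te_C = (1 + 4·4 + 7)/6 = 24/6 = 4; σ²_C = ((7−1)/6)² = 1.000
te_D = (8 + 4·11 + 26)/6 = 78/6 = 13; σ²_D = ((26−8)/6)² = 9.000
te_E = (4 + 4·8 + 12)/6 = 48/6 = 8; σ²_E = ((12−4)/6)² = 1.778
te_F = (1 + 4·2 + 9)/6 = 18/6 = 3; σ²_F = ((9−1)/6)² = 1.778
te_G = (1 + 4·3 + 11)/6 = 24/6 = 4; σ²_G = ((11−1)/6)² = 2.778
te_H = (7 + 4·10 + 13)/6 = 60/6 = 10; σ²_H = ((13−7)/6)² = 1.000
te_I = (9 + 4·13 + 29)/6 = 90/6 = 15; σ²_I = ((29−9)/6)² = 11.111

Forward pass:
ES_A = 0; EF_A = 12
ES_B = 0; EF_B = 5
ES_C = 0; EF_C = 4
ES_D = 0; EF_D = 13
ES_E = 0; EF_E = 8
ES_F = max(EF_C=4, EF_D=13) = 13; EF_F = 13+3 = 16
ES_G = 8; EF_G = 8+4 = 12
ES_H = 4; EF_H = 4+10 = 14
ES_I = max(EF_A=12, EF_B=5, EF_E=8, EF_F=16, EF_G=12, EF_H=14) = 16; EF_I = 16+15 = 31
Expected project duration μ = 31 days. Critical path: D → F → I.

Variance along critical path = 9.000 + 1.778 + 11.111 = 21.889; σ = √21.889 = 4.679 days.
Z = (29 − 31) / 4.679 = -0.427
P(T ≤ 29) = Φ(-0.427) ≈ 0.335

0.335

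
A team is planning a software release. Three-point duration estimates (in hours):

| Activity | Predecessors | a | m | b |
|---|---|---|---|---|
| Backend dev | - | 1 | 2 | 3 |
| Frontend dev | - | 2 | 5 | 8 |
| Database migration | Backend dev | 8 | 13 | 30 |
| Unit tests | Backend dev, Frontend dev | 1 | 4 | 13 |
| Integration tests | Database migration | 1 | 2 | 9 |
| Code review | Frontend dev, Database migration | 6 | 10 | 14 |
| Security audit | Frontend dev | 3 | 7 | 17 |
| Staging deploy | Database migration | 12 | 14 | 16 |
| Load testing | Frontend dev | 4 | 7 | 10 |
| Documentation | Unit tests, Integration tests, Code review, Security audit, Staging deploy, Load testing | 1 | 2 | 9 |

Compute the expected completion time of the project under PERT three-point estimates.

34 hours

te_Backend dev = (1 + 4·2 + 3)/6 = 12/6 = 2
te_Frontend dev = (2 + 4·5 + 8)/6 = 30/6 = 5
te_Database migration = (8 + 4·13 + 30)/6 = 90/6 = 15
te_Unit tests = (1 + 4·4 + 13)/6 = 30/6 = 5
te_Integration tests = (1 + 4·2 + 9)/6 = 18/6 = 3
te_Code review = (6 + 4·10 + 14)/6 = 60/6 = 10
te_Security audit = (3 + 4·7 + 17)/6 = 48/6 = 8
te_Staging deploy = (12 + 4·14 + 16)/6 = 84/6 = 14
te_Load testing = (4 + 4·7 + 10)/6 = 42/6 = 7
te_Documentation = (1 + 4·2 + 9)/6 = 18/6 = 3

Forward pass:
ES_Backend dev = 0; EF_Backend dev = 2
ES_Frontend dev = 0; EF_Frontend dev = 5
ES_Database migration = 2; EF_Database migration = 2+15 = 17
ES_Unit tests = max(EF_Backend dev=2, EF_Frontend dev=5) = 5; EF_Unit tests = 5+5 = 10
ES_Integration tests = 17; EF_Integration tests = 17+3 = 20
ES_Code review = max(EF_Frontend dev=5, EF_Database migration=17) = 17; EF_Code review = 17+10 = 27
ES_Security audit = 5; EF_Security audit = 5+8 = 13
ES_Staging deploy = 17; EF_Staging deploy = 17+14 = 31
ES_Load testing = 5; EF_Load testing = 5+7 = 12
ES_Documentation = max(EF_Unit tests=10, EF_Integration tests=20, EF_Code review=27, EF_Security audit=13, EF_Staging deploy=31, EF_Load testing=12) = 31; EF_Documentation = 31+3 = 34
Expected project duration μ = 34 hours. Critical path: Backend dev → Database migration → Staging deploy → Documentation.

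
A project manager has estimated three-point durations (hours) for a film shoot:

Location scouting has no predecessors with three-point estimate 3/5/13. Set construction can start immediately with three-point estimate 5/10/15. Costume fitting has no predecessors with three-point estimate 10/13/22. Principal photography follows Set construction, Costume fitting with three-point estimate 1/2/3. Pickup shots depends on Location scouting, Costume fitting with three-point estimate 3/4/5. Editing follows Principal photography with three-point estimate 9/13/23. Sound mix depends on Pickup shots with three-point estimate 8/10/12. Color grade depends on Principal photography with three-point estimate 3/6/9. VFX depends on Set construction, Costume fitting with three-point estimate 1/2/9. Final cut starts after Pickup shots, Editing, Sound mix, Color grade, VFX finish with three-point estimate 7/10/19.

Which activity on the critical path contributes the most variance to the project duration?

te_Location scouting = (3 + 4·5 + 13)/6 = 36/6 = 6; σ²_Location scouting = ((13−3)/6)² = 2.778
te_Set construction = (5 + 4·10 + 15)/6 = 60/6 = 10; σ²_Set construction = ((15−5)/6)² = 2.778
te_Costume fitting = (10 + 4·13 + 22)/6 = 84/6 = 14; σ²_Costume fitting = ((22−10)/6)² = 4.000
te_Principal photography = (1 + 4·2 + 3)/6 = 12/6 = 2; σ²_Principal photography = ((3−1)/6)² = 0.111
te_Pickup shots = (3 + 4·4 + 5)/6 = 24/6 = 4; σ²_Pickup shots = ((5−3)/6)² = 0.111
te_Editing = (9 + 4·13 + 23)/6 = 84/6 = 14; σ²_Editing = ((23−9)/6)² = 5.444
te_Sound mix = (8 + 4·10 + 12)/6 = 60/6 = 10; σ²_Sound mix = ((12−8)/6)² = 0.444
te_Color grade = (3 + 4·6 + 9)/6 = 36/6 = 6; σ²_Color grade = ((9−3)/6)² = 1.000
te_VFX = (1 + 4·2 + 9)/6 = 18/6 = 3; σ²_VFX = ((9−1)/6)² = 1.778
te_Final cut = (7 + 4·10 + 19)/6 = 66/6 = 11; σ²_Final cut = ((19−7)/6)² = 4.000

Forward pass:
ES_Location scouting = 0; EF_Location scouting = 6
ES_Set construction = 0; EF_Set construction = 10
ES_Costume fitting = 0; EF_Costume fitting = 14
ES_Principal photography = max(EF_Set construction=10, EF_Costume fitting=14) = 14; EF_Principal photography = 14+2 = 16
ES_Pickup shots = max(EF_Location scouting=6, EF_Costume fitting=14) = 14; EF_Pickup shots = 14+4 = 18
ES_Editing = 16; EF_Editing = 16+14 = 30
ES_Sound mix = 18; EF_Sound mix = 18+10 = 28
ES_Color grade = 16; EF_Color grade = 16+6 = 22
ES_VFX = max(EF_Set construction=10, EF_Costume fitting=14) = 14; EF_VFX = 14+3 = 17
ES_Final cut = max(EF_Pickup shots=18, EF_Editing=30, EF_Sound mix=28, EF_Color grade=22, EF_VFX=17) = 30; EF_Final cut = 30+11 = 41
Expected project duration μ = 41 hours. Critical path: Costume fitting → Principal photography → Editing → Final cut.

Variances on critical path: σ²_Costume fitting=4.000, σ²_Principal photography=0.111, σ²_Editing=5.444, σ²_Final cut=4.000.
Largest is σ²_Editing = 5.444.

Editing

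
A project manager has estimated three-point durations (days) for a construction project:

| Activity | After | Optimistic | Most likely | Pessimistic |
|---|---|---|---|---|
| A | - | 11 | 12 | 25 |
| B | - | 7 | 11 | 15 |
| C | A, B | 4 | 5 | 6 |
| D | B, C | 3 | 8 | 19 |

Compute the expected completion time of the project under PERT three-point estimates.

28 days

te_A = (11 + 4·12 + 25)/6 = 84/6 = 14
te_B = (7 + 4·11 + 15)/6 = 66/6 = 11
te_C = (4 + 4·5 + 6)/6 = 30/6 = 5
te_D = (3 + 4·8 + 19)/6 = 54/6 = 9

Forward pass:
ES_A = 0; EF_A = 14
ES_B = 0; EF_B = 11
ES_C = max(EF_A=14, EF_B=11) = 14; EF_C = 14+5 = 19
ES_D = max(EF_B=11, EF_C=19) = 19; EF_D = 19+9 = 28
Expected project duration μ = 28 days. Critical path: A → C → D.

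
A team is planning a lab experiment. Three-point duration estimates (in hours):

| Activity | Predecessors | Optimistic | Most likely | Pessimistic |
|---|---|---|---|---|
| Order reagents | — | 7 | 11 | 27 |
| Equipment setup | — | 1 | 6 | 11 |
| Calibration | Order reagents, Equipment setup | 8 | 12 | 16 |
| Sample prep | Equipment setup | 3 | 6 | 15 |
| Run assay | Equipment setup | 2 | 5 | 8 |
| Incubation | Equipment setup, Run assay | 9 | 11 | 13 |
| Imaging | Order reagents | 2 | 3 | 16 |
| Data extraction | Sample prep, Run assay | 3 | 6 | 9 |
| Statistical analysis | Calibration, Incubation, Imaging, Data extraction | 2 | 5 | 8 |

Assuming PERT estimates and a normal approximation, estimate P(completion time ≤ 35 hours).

te_Order reagents = (7 + 4·11 + 27)/6 = 78/6 = 13; σ²_Order reagents = ((27−7)/6)² = 11.111
te_Equipment setup = (1 + 4·6 + 11)/6 = 36/6 = 6; σ²_Equipment setup = ((11−1)/6)² = 2.778
te_Calibration = (8 + 4·12 + 16)/6 = 72/6 = 12; σ²_Calibration = ((16−8)/6)² = 1.778
te_Sample prep = (3 + 4·6 + 15)/6 = 42/6 = 7; σ²_Sample prep = ((15−3)/6)² = 4.000
te_Run assay = (2 + 4·5 + 8)/6 = 30/6 = 5; σ²_Run assay = ((8−2)/6)² = 1.000
te_Incubation = (9 + 4·11 + 13)/6 = 66/6 = 11; σ²_Incubation = ((13−9)/6)² = 0.444
te_Imaging = (2 + 4·3 + 16)/6 = 30/6 = 5; σ²_Imaging = ((16−2)/6)² = 5.444
te_Data extraction = (3 + 4·6 + 9)/6 = 36/6 = 6; σ²_Data extraction = ((9−3)/6)² = 1.000
te_Statistical analysis = (2 + 4·5 + 8)/6 = 30/6 = 5; σ²_Statistical analysis = ((8−2)/6)² = 1.000

Forward pass:
ES_Order reagents = 0; EF_Order reagents = 13
ES_Equipment setup = 0; EF_Equipment setup = 6
ES_Calibration = max(EF_Order reagents=13, EF_Equipment setup=6) = 13; EF_Calibration = 13+12 = 25
ES_Sample prep = 6; EF_Sample prep = 6+7 = 13
ES_Run assay = 6; EF_Run assay = 6+5 = 11
ES_Incubation = max(EF_Equipment setup=6, EF_Run assay=11) = 11; EF_Incubation = 11+11 = 22
ES_Imaging = 13; EF_Imaging = 13+5 = 18
ES_Data extraction = max(EF_Sample prep=13, EF_Run assay=11) = 13; EF_Data extraction = 13+6 = 19
ES_Statistical analysis = max(EF_Calibration=25, EF_Incubation=22, EF_Imaging=18, EF_Data extraction=19) = 25; EF_Statistical analysis = 25+5 = 30
Expected project duration μ = 30 hours. Critical path: Order reagents → Calibration → Statistical analysis.

Variance along critical path = 11.111 + 1.778 + 1.000 = 13.889; σ = √13.889 = 3.727 hours.
Z = (35 − 30) / 3.727 = 1.342
P(T ≤ 35) = Φ(1.342) ≈ 0.910

0.910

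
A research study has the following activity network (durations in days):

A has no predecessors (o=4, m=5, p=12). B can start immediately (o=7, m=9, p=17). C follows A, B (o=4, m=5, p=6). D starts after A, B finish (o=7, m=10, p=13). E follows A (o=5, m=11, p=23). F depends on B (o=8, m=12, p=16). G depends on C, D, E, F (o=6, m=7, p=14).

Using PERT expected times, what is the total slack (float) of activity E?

te_A = (4 + 4·5 + 12)/6 = 36/6 = 6
te_B = (7 + 4·9 + 17)/6 = 60/6 = 10
te_C = (4 + 4·5 + 6)/6 = 30/6 = 5
te_D = (7 + 4·10 + 13)/6 = 60/6 = 10
te_E = (5 + 4·11 + 23)/6 = 72/6 = 12
te_F = (8 + 4·12 + 16)/6 = 72/6 = 12
te_G = (6 + 4·7 + 14)/6 = 48/6 = 8

Forward pass:
ES_A = 0; EF_A = 6
ES_B = 0; EF_B = 10
ES_C = max(EF_A=6, EF_B=10) = 10; EF_C = 10+5 = 15
ES_D = max(EF_A=6, EF_B=10) = 10; EF_D = 10+10 = 20
ES_E = 6; EF_E = 6+12 = 18
ES_F = 10; EF_F = 10+12 = 22
ES_G = max(EF_C=15, EF_D=20, EF_E=18, EF_F=22) = 22; EF_G = 22+8 = 30
Expected project duration μ = 30 days. Critical path: B → F → G.

Backward pass:
LF_G = 30; LS_G = 30−8 = 22
LF_F = LS_G = 22; LS_F = 22−12 = 10
LF_E = LS_G = 22; LS_E = 22−12 = 10
LF_D = LS_G = 22; LS_D = 22−10 = 12
LF_C = LS_G = 22; LS_C = 22−5 = 17
LF_B = min(LS_C=17, LS_D=12, LS_F=10) = 10; LS_B = 10−10 = 0
LF_A = min(LS_C=17, LS_D=12, LS_E=10) = 10; LS_A = 10−6 = 4
Slack_E = LS_E − ES_E = 10 − 6 = 4

4 days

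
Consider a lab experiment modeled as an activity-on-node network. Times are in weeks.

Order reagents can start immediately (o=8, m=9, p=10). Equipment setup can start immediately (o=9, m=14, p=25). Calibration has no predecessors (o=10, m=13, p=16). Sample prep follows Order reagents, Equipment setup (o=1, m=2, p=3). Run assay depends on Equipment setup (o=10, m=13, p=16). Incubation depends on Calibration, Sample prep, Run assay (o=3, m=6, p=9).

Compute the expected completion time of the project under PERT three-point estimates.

te_Order reagents = (8 + 4·9 + 10)/6 = 54/6 = 9
te_Equipment setup = (9 + 4·14 + 25)/6 = 90/6 = 15
te_Calibration = (10 + 4·13 + 16)/6 = 78/6 = 13
te_Sample prep = (1 + 4·2 + 3)/6 = 12/6 = 2
te_Run assay = (10 + 4·13 + 16)/6 = 78/6 = 13
te_Incubation = (3 + 4·6 + 9)/6 = 36/6 = 6

Forward pass:
ES_Order reagents = 0; EF_Order reagents = 9
ES_Equipment setup = 0; EF_Equipment setup = 15
ES_Calibration = 0; EF_Calibration = 13
ES_Sample prep = max(EF_Order reagents=9, EF_Equipment setup=15) = 15; EF_Sample prep = 15+2 = 17
ES_Run assay = 15; EF_Run assay = 15+13 = 28
ES_Incubation = max(EF_Calibration=13, EF_Sample prep=17, EF_Run assay=28) = 28; EF_Incubation = 28+6 = 34
Expected project duration μ = 34 weeks. Critical path: Equipment setup → Run assay → Incubation.

34 weeks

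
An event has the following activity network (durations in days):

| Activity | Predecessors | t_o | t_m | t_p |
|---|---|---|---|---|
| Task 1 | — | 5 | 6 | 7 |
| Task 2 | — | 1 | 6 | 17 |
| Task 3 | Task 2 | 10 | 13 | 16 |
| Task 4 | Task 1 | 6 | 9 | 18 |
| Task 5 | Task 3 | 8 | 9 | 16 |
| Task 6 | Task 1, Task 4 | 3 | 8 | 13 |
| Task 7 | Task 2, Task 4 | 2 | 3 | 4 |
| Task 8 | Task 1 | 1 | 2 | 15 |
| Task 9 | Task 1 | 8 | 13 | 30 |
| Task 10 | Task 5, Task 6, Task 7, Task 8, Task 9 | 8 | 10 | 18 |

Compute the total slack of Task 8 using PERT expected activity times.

te_Task 1 = (5 + 4·6 + 7)/6 = 36/6 = 6
te_Task 2 = (1 + 4·6 + 17)/6 = 42/6 = 7
te_Task 3 = (10 + 4·13 + 16)/6 = 78/6 = 13
te_Task 4 = (6 + 4·9 + 18)/6 = 60/6 = 10
te_Task 5 = (8 + 4·9 + 16)/6 = 60/6 = 10
te_Task 6 = (3 + 4·8 + 13)/6 = 48/6 = 8
te_Task 7 = (2 + 4·3 + 4)/6 = 18/6 = 3
te_Task 8 = (1 + 4·2 + 15)/6 = 24/6 = 4
te_Task 9 = (8 + 4·13 + 30)/6 = 90/6 = 15
te_Task 10 = (8 + 4·10 + 18)/6 = 66/6 = 11

Forward pass:
ES_Task 1 = 0; EF_Task 1 = 6
ES_Task 2 = 0; EF_Task 2 = 7
ES_Task 3 = 7; EF_Task 3 = 7+13 = 20
ES_Task 4 = 6; EF_Task 4 = 6+10 = 16
ES_Task 5 = 20; EF_Task 5 = 20+10 = 30
ES_Task 6 = max(EF_Task 1=6, EF_Task 4=16) = 16; EF_Task 6 = 16+8 = 24
ES_Task 7 = max(EF_Task 2=7, EF_Task 4=16) = 16; EF_Task 7 = 16+3 = 19
ES_Task 8 = 6; EF_Task 8 = 6+4 = 10
ES_Task 9 = 6; EF_Task 9 = 6+15 = 21
ES_Task 10 = max(EF_Task 5=30, EF_Task 6=24, EF_Task 7=19, EF_Task 8=10, EF_Task 9=21) = 30; EF_Task 10 = 30+11 = 41
Expected project duration μ = 41 days. Critical path: Task 2 → Task 3 → Task 5 → Task 10.

Backward pass:
LF_Task 10 = 41; LS_Task 10 = 41−11 = 30
LF_Task 9 = LS_Task 10 = 30; LS_Task 9 = 30−15 = 15
LF_Task 8 = LS_Task 10 = 30; LS_Task 8 = 30−4 = 26
LF_Task 7 = LS_Task 10 = 30; LS_Task 7 = 30−3 = 27
LF_Task 6 = LS_Task 10 = 30; LS_Task 6 = 30−8 = 22
LF_Task 5 = LS_Task 10 = 30; LS_Task 5 = 30−10 = 20
LF_Task 4 = min(LS_Task 6=22, LS_Task 7=27) = 22; LS_Task 4 = 22−10 = 12
LF_Task 3 = LS_Task 5 = 20; LS_Task 3 = 20−13 = 7
LF_Task 2 = min(LS_Task 3=7, LS_Task 7=27) = 7; LS_Task 2 = 7−7 = 0
LF_Task 1 = min(LS_Task 4=12, LS_Task 6=22, LS_Task 8=26, LS_Task 9=15) = 12; LS_Task 1 = 12−6 = 6
Slack_Task 8 = LS_Task 8 − ES_Task 8 = 26 − 6 = 20

20 days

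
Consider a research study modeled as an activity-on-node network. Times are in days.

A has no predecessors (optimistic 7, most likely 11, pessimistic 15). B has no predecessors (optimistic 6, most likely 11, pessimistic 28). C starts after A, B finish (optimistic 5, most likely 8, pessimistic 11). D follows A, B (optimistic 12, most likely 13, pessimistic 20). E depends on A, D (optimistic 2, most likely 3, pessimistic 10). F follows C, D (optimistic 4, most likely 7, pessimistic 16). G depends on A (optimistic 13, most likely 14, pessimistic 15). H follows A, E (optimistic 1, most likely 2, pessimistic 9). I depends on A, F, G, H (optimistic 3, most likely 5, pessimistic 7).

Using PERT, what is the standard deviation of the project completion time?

te_A = (7 + 4·11 + 15)/6 = 66/6 = 11; σ²_A = ((15−7)/6)² = 1.778
te_B = (6 + 4·11 + 28)/6 = 78/6 = 13; σ²_B = ((28−6)/6)² = 13.444
te_C = (5 + 4·8 + 11)/6 = 48/6 = 8; σ²_C = ((11−5)/6)² = 1.000
te_D = (12 + 4·13 + 20)/6 = 84/6 = 14; σ²_D = ((20−12)/6)² = 1.778
te_E = (2 + 4·3 + 10)/6 = 24/6 = 4; σ²_E = ((10−2)/6)² = 1.778
te_F = (4 + 4·7 + 16)/6 = 48/6 = 8; σ²_F = ((16−4)/6)² = 4.000
te_G = (13 + 4·14 + 15)/6 = 84/6 = 14; σ²_G = ((15−13)/6)² = 0.111
te_H = (1 + 4·2 + 9)/6 = 18/6 = 3; σ²_H = ((9−1)/6)² = 1.778
te_I = (3 + 4·5 + 7)/6 = 30/6 = 5; σ²_I = ((7−3)/6)² = 0.444

Forward pass:
ES_A = 0; EF_A = 11
ES_B = 0; EF_B = 13
ES_C = max(EF_A=11, EF_B=13) = 13; EF_C = 13+8 = 21
ES_D = max(EF_A=11, EF_B=13) = 13; EF_D = 13+14 = 27
ES_E = max(EF_A=11, EF_D=27) = 27; EF_E = 27+4 = 31
ES_F = max(EF_C=21, EF_D=27) = 27; EF_F = 27+8 = 35
ES_G = 11; EF_G = 11+14 = 25
ES_H = max(EF_A=11, EF_E=31) = 31; EF_H = 31+3 = 34
ES_I = max(EF_A=11, EF_F=35, EF_G=25, EF_H=34) = 35; EF_I = 35+5 = 40
Expected project duration μ = 40 days. Critical path: B → D → F → I.

Variance along critical path = 13.444 + 1.778 + 4.000 + 0.444 = 19.667
σ = √19.667 = 4.435 days

4.43 days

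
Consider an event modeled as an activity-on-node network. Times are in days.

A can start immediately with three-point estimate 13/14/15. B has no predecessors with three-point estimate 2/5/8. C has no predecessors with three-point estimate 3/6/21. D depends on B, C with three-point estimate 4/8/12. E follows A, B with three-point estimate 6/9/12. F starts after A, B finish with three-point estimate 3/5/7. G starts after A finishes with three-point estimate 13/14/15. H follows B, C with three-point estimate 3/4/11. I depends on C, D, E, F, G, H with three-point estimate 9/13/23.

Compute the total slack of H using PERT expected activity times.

15 days

te_A = (13 + 4·14 + 15)/6 = 84/6 = 14
te_B = (2 + 4·5 + 8)/6 = 30/6 = 5
te_C = (3 + 4·6 + 21)/6 = 48/6 = 8
te_D = (4 + 4·8 + 12)/6 = 48/6 = 8
te_E = (6 + 4·9 + 12)/6 = 54/6 = 9
te_F = (3 + 4·5 + 7)/6 = 30/6 = 5
te_G = (13 + 4·14 + 15)/6 = 84/6 = 14
te_H = (3 + 4·4 + 11)/6 = 30/6 = 5
te_I = (9 + 4·13 + 23)/6 = 84/6 = 14

Forward pass:
ES_A = 0; EF_A = 14
ES_B = 0; EF_B = 5
ES_C = 0; EF_C = 8
ES_D = max(EF_B=5, EF_C=8) = 8; EF_D = 8+8 = 16
ES_E = max(EF_A=14, EF_B=5) = 14; EF_E = 14+9 = 23
ES_F = max(EF_A=14, EF_B=5) = 14; EF_F = 14+5 = 19
ES_G = 14; EF_G = 14+14 = 28
ES_H = max(EF_B=5, EF_C=8) = 8; EF_H = 8+5 = 13
ES_I = max(EF_C=8, EF_D=16, EF_E=23, EF_F=19, EF_G=28, EF_H=13) = 28; EF_I = 28+14 = 42
Expected project duration μ = 42 days. Critical path: A → G → I.

Backward pass:
LF_I = 42; LS_I = 42−14 = 28
LF_H = LS_I = 28; LS_H = 28−5 = 23
LF_G = LS_I = 28; LS_G = 28−14 = 14
LF_F = LS_I = 28; LS_F = 28−5 = 23
LF_E = LS_I = 28; LS_E = 28−9 = 19
LF_D = LS_I = 28; LS_D = 28−8 = 20
LF_C = min(LS_D=20, LS_H=23, LS_I=28) = 20; LS_C = 20−8 = 12
LF_B = min(LS_D=20, LS_E=19, LS_F=23, LS_H=23) = 19; LS_B = 19−5 = 14
LF_A = min(LS_E=19, LS_F=23, LS_G=14) = 14; LS_A = 14−14 = 0
Slack_H = LS_H − ES_H = 23 − 8 = 15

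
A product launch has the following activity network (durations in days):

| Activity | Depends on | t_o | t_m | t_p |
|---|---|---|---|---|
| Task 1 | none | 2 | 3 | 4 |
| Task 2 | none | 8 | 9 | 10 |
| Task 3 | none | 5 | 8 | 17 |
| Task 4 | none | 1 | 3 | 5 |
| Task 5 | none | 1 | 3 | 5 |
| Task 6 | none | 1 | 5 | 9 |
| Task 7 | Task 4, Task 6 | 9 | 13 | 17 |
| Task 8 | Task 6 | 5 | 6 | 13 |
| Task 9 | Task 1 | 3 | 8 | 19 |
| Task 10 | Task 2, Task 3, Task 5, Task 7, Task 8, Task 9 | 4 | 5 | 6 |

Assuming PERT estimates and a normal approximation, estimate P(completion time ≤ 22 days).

0.301

te_Task 1 = (2 + 4·3 + 4)/6 = 18/6 = 3; σ²_Task 1 = ((4−2)/6)² = 0.111
te_Task 2 = (8 + 4·9 + 10)/6 = 54/6 = 9; σ²_Task 2 = ((10−8)/6)² = 0.111
te_Task 3 = (5 + 4·8 + 17)/6 = 54/6 = 9; σ²_Task 3 = ((17−5)/6)² = 4.000
te_Task 4 = (1 + 4·3 + 5)/6 = 18/6 = 3; σ²_Task 4 = ((5−1)/6)² = 0.444
te_Task 5 = (1 + 4·3 + 5)/6 = 18/6 = 3; σ²_Task 5 = ((5−1)/6)² = 0.444
te_Task 6 = (1 + 4·5 + 9)/6 = 30/6 = 5; σ²_Task 6 = ((9−1)/6)² = 1.778
te_Task 7 = (9 + 4·13 + 17)/6 = 78/6 = 13; σ²_Task 7 = ((17−9)/6)² = 1.778
te_Task 8 = (5 + 4·6 + 13)/6 = 42/6 = 7; σ²_Task 8 = ((13−5)/6)² = 1.778
te_Task 9 = (3 + 4·8 + 19)/6 = 54/6 = 9; σ²_Task 9 = ((19−3)/6)² = 7.111
te_Task 10 = (4 + 4·5 + 6)/6 = 30/6 = 5; σ²_Task 10 = ((6−4)/6)² = 0.111

Forward pass:
ES_Task 1 = 0; EF_Task 1 = 3
ES_Task 2 = 0; EF_Task 2 = 9
ES_Task 3 = 0; EF_Task 3 = 9
ES_Task 4 = 0; EF_Task 4 = 3
ES_Task 5 = 0; EF_Task 5 = 3
ES_Task 6 = 0; EF_Task 6 = 5
ES_Task 7 = max(EF_Task 4=3, EF_Task 6=5) = 5; EF_Task 7 = 5+13 = 18
ES_Task 8 = 5; EF_Task 8 = 5+7 = 12
ES_Task 9 = 3; EF_Task 9 = 3+9 = 12
ES_Task 10 = max(EF_Task 2=9, EF_Task 3=9, EF_Task 5=3, EF_Task 7=18, EF_Task 8=12, EF_Task 9=12) = 18; EF_Task 10 = 18+5 = 23
Expected project duration μ = 23 days. Critical path: Task 6 → Task 7 → Task 10.

Variance along critical path = 1.778 + 1.778 + 0.111 = 3.667; σ = √3.667 = 1.915 days.
Z = (22 − 23) / 1.915 = -0.522
P(T ≤ 22) = Φ(-0.522) ≈ 0.301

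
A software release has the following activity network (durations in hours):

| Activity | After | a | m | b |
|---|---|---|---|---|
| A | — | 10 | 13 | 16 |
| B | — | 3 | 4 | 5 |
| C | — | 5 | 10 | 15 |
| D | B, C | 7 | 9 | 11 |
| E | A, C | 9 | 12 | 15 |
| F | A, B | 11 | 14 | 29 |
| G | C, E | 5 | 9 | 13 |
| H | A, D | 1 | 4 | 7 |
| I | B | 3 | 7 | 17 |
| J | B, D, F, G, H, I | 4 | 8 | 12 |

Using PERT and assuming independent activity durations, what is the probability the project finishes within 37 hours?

te_A = (10 + 4·13 + 16)/6 = 78/6 = 13; σ²_A = ((16−10)/6)² = 1.000
te_B = (3 + 4·4 + 5)/6 = 24/6 = 4; σ²_B = ((5−3)/6)² = 0.111
te_C = (5 + 4·10 + 15)/6 = 60/6 = 10; σ²_C = ((15−5)/6)² = 2.778
te_D = (7 + 4·9 + 11)/6 = 54/6 = 9; σ²_D = ((11−7)/6)² = 0.444
te_E = (9 + 4·12 + 15)/6 = 72/6 = 12; σ²_E = ((15−9)/6)² = 1.000
te_F = (11 + 4·14 + 29)/6 = 96/6 = 16; σ²_F = ((29−11)/6)² = 9.000
te_G = (5 + 4·9 + 13)/6 = 54/6 = 9; σ²_G = ((13−5)/6)² = 1.778
te_H = (1 + 4·4 + 7)/6 = 24/6 = 4; σ²_H = ((7−1)/6)² = 1.000
te_I = (3 + 4·7 + 17)/6 = 48/6 = 8; σ²_I = ((17−3)/6)² = 5.444
te_J = (4 + 4·8 + 12)/6 = 48/6 = 8; σ²_J = ((12−4)/6)² = 1.778

Forward pass:
ES_A = 0; EF_A = 13
ES_B = 0; EF_B = 4
ES_C = 0; EF_C = 10
ES_D = max(EF_B=4, EF_C=10) = 10; EF_D = 10+9 = 19
ES_E = max(EF_A=13, EF_C=10) = 13; EF_E = 13+12 = 25
ES_F = max(EF_A=13, EF_B=4) = 13; EF_F = 13+16 = 29
ES_G = max(EF_C=10, EF_E=25) = 25; EF_G = 25+9 = 34
ES_H = max(EF_A=13, EF_D=19) = 19; EF_H = 19+4 = 23
ES_I = 4; EF_I = 4+8 = 12
ES_J = max(EF_B=4, EF_D=19, EF_F=29, EF_G=34, EF_H=23, EF_I=12) = 34; EF_J = 34+8 = 42
Expected project duration μ = 42 hours. Critical path: A → E → G → J.

Variance along critical path = 1.000 + 1.000 + 1.778 + 1.778 = 5.556; σ = √5.556 = 2.357 hours.
Z = (37 − 42) / 2.357 = -2.121
P(T ≤ 37) = Φ(-2.121) ≈ 0.017

0.017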